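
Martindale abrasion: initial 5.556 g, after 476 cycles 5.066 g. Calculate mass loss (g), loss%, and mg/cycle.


Mass loss = 0.490 g
Loss = 8.82%
Rate = 1.029 mg/cycle

Loss = 5.556 - 5.066 = 0.490 g
Loss% = 0.490 / 5.556 x 100 = 8.82%
Rate = 0.490 / 476 x 1000 = 1.029 mg/cycle


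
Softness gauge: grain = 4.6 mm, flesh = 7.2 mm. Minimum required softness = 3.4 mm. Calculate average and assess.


Average softness = 5.90 mm
Meets requirement: Yes

Average = (4.6 + 7.2) / 2 = 5.90 mm
Minimum = 3.4 mm
Meets requirement: Yes


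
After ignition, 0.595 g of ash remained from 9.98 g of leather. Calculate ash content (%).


5.96%

Ash% = 0.595 / 9.98 x 100
Ash% = 5.96%


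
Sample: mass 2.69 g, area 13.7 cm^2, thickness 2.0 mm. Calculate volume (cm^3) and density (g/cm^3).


Volume = 2.740 cm^3
Density = 0.982 g/cm^3


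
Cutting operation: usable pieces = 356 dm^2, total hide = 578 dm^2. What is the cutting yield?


Yield = usable / total x 100
Yield = 356 / 578 x 100 = 61.6%


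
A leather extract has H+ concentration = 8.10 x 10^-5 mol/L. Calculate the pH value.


pH = -log10[H+]
pH = -log10(8.10 x 10^-5) = 4.09


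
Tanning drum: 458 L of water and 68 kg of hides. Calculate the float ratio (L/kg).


6.7

Float ratio = water / hide weight
Ratio = 458 / 68 = 6.7


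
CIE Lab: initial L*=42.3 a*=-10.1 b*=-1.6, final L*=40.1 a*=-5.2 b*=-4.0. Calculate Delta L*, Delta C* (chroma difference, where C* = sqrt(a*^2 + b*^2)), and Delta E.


Delta L* = 40.1 - 42.3 = -2.2
C1* = sqrt((-10.1)^2 + (-1.6)^2) = 10.226
C2* = sqrt((-5.2)^2 + (-4.0)^2) = 6.560
Delta C* = 6.560 - 10.226 = -3.67
Delta E = sqrt((-2.2)^2 + (4.9)^2 + (-2.4)^2) = 5.88


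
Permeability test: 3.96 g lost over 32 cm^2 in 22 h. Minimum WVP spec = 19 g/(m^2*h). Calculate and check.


WVP = 3.96 / (32 x 22) x 10000 = 56.25 g/(m^2*h)
Minimum: 19 g/(m^2*h)
Meets spec: Yes


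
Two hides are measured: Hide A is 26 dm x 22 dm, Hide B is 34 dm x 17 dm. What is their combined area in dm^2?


Hide A area = 26 x 22 = 572 dm^2
Hide B area = 34 x 17 = 578 dm^2
Total = 572 + 578 = 1150 dm^2


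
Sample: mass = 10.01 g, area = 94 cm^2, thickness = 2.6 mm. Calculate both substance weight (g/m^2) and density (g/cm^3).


Substance weight = 1064.9 g/m^2
Density = 0.410 g/cm^3


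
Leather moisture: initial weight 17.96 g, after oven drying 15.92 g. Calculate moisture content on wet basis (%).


Moisture = 17.96 - 15.92 = 2.04 g
MC = 2.04 / 17.96 x 100 = 11.4%


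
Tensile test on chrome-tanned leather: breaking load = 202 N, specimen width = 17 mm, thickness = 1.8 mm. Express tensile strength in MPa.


Cross-section = 17 x 1.8 = 30.6 mm^2
TS = 202 / 30.6 = 6.60 MPa
(1 N/mm^2 = 1 MPa)


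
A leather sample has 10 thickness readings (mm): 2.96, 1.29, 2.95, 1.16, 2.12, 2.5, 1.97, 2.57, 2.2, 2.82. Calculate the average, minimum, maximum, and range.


Average = 2.25 mm
Min = 1.16 mm
Max = 2.96 mm
Range = 1.80 mm


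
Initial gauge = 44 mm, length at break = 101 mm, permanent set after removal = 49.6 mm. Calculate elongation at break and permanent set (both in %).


Elongation at break = 129.5%
Permanent set = 12.7%


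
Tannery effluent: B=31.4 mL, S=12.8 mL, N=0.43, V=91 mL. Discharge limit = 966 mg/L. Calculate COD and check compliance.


COD = (31.4 - 12.8) x 0.43 x 8000 / 91 = 703.1 mg/L
Limit: 966 mg/L
Compliant: Yes


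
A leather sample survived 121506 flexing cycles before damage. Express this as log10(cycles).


log10(121506) = 5.08


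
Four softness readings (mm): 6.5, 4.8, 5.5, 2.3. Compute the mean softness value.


Sum = 6.5 + 4.8 + 5.5 + 2.3
Mean = 19.1 / 4 = 4.78 mm


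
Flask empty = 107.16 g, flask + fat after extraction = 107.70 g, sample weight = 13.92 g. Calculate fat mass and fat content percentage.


Fat mass = 107.70 - 107.16 = 0.54 g
Fat% = 0.54 / 13.92 x 100 = 3.9%


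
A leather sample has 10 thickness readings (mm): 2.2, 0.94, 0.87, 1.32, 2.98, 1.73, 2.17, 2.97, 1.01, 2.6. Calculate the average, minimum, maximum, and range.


Average = 1.88 mm
Min = 0.87 mm
Max = 2.98 mm
Range = 2.11 mm

Sum = 18.79
Average = 18.79 / 10 = 1.88 mm
Minimum = 0.87 mm
Maximum = 2.98 mm
Range = 2.98 - 0.87 = 2.11 mm


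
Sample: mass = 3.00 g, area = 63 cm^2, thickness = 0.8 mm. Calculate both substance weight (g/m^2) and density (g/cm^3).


SW = 3.00 / 63 x 10000 = 476.2 g/m^2
Volume = 63 x 0.8 / 10 = 5.04 cm^3
Density = 3.00 / 5.04 = 0.595 g/cm^3


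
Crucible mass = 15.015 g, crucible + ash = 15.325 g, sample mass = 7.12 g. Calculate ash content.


Ash mass = 0.310 g
Ash content = 4.35%


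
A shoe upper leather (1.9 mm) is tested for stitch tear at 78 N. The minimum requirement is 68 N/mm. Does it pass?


STS = 78 / 1.9 = 41.1 N/mm
Minimum required: 68 N/mm
Passes: No


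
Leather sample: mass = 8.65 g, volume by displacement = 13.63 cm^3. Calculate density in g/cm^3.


Density = mass / volume
Density = 8.65 / 13.63 = 0.635 g/cm^3


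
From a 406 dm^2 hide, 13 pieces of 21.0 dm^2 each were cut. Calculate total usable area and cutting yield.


Usable area = 273.0 dm^2
Yield = 67.2%

Total usable = 13 x 21.0 = 273.0 dm^2
Yield = 273.0 / 406 x 100 = 67.2%


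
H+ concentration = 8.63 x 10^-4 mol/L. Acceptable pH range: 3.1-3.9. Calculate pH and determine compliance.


pH = -log10(8.63 x 10^-4) = 3.06
Range: 3.1 to 3.9
Compliant: No


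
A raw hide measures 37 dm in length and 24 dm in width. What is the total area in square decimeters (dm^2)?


888 dm^2

Area = length x width
Area = 37 x 24 = 888 dm^2


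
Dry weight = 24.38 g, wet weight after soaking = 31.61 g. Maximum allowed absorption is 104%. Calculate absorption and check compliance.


WA = (31.61 - 24.38) / 24.38 x 100 = 29.7%
Maximum allowed: 104%
Compliant: Yes


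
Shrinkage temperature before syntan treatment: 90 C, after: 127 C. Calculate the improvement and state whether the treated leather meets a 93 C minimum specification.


Improvement = 127 - 90 = 37 C
Spec check: 127 C >= 93 C? Yes


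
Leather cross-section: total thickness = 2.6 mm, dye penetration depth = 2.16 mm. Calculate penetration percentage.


83.1%


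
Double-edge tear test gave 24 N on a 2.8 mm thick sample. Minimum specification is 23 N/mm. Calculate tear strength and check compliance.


Tear strength = 8.6 N/mm
Compliant: No

Tear strength = 24 / 2.8 = 8.6 N/mm
Required minimum = 23 N/mm
Compliant: No


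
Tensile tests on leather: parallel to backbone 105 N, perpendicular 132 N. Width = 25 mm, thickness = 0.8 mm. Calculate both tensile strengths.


Parallel = 5.25 N/mm^2
Perpendicular = 6.60 N/mm^2

Area = 25 x 0.8 = 20.0 mm^2
TS (parallel) = 105 / 20.0 = 5.25 N/mm^2
TS (perpendicular) = 132 / 20.0 = 6.60 N/mm^2


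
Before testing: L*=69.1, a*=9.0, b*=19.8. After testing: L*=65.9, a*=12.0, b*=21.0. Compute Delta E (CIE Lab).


Delta E = 4.55

dL = 65.9 - 69.1 = -3.2
da = 12.0 - 9.0 = 3.0
db = 21.0 - 19.8 = 1.2
dE = sqrt((-3.2)^2 + (3.0)^2 + (1.2)^2) = 4.55


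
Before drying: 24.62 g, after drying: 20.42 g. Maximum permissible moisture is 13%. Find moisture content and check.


MC = (24.62 - 20.42) / 24.62 x 100 = 17.1%
Maximum: 13%
Acceptable: No


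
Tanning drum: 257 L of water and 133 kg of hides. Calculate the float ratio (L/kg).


1.9


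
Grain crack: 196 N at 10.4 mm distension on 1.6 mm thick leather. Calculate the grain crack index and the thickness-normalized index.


Crack index = 18.8 N/mm
Normalized index = 11.8 N/mm per mm

Crack index = 196 / 10.4 = 18.8 N/mm
Normalized = 18.8 / 1.6 = 11.8 N/mm per mm


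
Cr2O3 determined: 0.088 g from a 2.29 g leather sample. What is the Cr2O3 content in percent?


3.84%

Cr2O3% = 0.088 / 2.29 x 100
Cr2O3% = 3.84%


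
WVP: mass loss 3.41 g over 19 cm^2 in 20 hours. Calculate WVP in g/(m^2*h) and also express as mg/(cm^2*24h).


WVP = 89.74 g/(m^2*h)
Daily rate = 215.37 mg/(cm^2*24h)

WVP = 3.41 / (19 x 20) x 10000 = 89.74 g/(m^2*h)
Mass loss in mg = 3.41 x 1000 = 3410 mg
Per cm^2 per 24h in mg: 3410 x 24 / (19 x 20) = 81840 / 380 = 215.37 mg/(cm^2*24h)


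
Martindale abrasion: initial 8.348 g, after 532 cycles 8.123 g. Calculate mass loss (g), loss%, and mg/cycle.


Mass loss = 0.225 g
Loss = 2.70%
Rate = 0.423 mg/cycle


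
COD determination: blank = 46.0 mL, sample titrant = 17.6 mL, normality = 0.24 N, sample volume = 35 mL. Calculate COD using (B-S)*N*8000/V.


1557.9 mg/L


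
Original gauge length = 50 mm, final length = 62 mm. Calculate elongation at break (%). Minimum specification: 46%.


Extension = 62 - 50 = 12 mm
Elongation = 12 / 50 x 100 = 24.0%
Minimum required: 46%
Meets specification: No


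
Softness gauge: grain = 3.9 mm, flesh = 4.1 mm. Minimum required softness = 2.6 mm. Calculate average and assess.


Average softness = 4.00 mm
Meets requirement: Yes

Average = (3.9 + 4.1) / 2 = 4.00 mm
Minimum = 2.6 mm
Meets requirement: Yes


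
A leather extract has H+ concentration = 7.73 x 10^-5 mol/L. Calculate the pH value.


pH = -log10[H+]
pH = -log10(7.73 x 10^-5) = 4.11


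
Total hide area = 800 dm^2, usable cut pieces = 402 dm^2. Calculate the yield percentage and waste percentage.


Yield = 50.3%
Waste = 49.7%

Yield = 402 / 800 x 100 = 50.3%
Waste = 800 - 402 = 398 dm^2
Waste% = 100 - 50.3 = 49.7%


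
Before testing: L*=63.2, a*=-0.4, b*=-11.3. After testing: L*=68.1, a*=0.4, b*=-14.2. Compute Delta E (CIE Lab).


dL = 68.1 - 63.2 = 4.9
da = 0.4 - (-0.4) = 0.8
db = -14.2 - (-11.3) = -2.9
dE = sqrt((4.9)^2 + (0.8)^2 + (-2.9)^2) = 5.75


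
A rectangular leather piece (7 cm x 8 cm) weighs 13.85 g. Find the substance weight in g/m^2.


2473.2 g/m^2


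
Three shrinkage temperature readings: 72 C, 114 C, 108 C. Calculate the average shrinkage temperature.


Average = (72 + 114 + 108) / 3
Average = 294 / 3 = 98.0 C


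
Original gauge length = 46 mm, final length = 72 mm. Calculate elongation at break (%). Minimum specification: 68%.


Extension = 72 - 46 = 26 mm
Elongation = 26 / 46 x 100 = 56.5%
Minimum required: 68%
Meets specification: No


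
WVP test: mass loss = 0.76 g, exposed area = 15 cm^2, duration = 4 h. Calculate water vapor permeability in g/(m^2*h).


WVP = mass_loss / (area x time) x 10000
WVP = 0.76 / (15 x 4) x 10000
WVP = 0.76 / 60 x 10000 = 126.67 g/(m^2*h)


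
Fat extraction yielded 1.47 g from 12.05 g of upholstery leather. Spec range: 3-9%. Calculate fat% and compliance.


Fat% = 1.47 / 12.05 x 100 = 12.2%
Spec range: 3-9%
Compliant: No


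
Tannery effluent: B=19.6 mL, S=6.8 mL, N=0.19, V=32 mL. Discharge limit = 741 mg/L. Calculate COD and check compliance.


COD = (19.6 - 6.8) x 0.19 x 8000 / 32 = 608.0 mg/L
Limit: 741 mg/L
Compliant: Yes


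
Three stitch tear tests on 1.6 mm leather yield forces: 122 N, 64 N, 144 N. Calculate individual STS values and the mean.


STS1 = 122 / 1.6 = 76.3 N/mm
STS2 = 64 / 1.6 = 40.0 N/mm
STS3 = 144 / 1.6 = 90.0 N/mm
Mean = (76.3 + 40.0 + 90.0) / 3 = 68.8 N/mm


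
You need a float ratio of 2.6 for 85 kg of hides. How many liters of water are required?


Water = hide weight x target ratio
Water = 85 x 2.6 = 221.0 L


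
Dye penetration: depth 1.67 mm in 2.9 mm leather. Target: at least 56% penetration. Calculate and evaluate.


Penetration = 1.67 / 2.9 x 100 = 57.6%
Target: 56%
Meets target: Yes


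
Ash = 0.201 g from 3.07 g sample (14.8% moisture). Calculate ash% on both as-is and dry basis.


As-is ash% = 0.201 / 3.07 x 100 = 6.55%
Dry mass = 3.07 x (100 - 14.8) / 100 = 2.61564 g
Dry-basis ash% = 0.201 / 2.61564 x 100 = 7.68%


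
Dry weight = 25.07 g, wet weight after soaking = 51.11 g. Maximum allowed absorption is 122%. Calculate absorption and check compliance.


Absorption = 103.9%
Compliant: Yes

WA = (51.11 - 25.07) / 25.07 x 100 = 103.9%
Maximum allowed: 122%
Compliant: Yes


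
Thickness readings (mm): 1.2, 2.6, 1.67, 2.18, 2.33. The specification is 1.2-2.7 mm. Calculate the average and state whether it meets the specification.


Average = 2.00 mm
Within specification: Yes

Sum = 9.98
Average = 9.98 / 5 = 2.00 mm
Specification range: 1.2 to 2.7 mm
Within spec: Yes


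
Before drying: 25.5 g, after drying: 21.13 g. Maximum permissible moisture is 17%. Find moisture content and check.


Moisture content = 17.1%
Acceptable: No


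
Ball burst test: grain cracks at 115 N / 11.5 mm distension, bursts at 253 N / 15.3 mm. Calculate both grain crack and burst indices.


Crack index = 115 / 11.5 = 10.0 N/mm
Burst index = 253 / 15.3 = 16.5 N/mm


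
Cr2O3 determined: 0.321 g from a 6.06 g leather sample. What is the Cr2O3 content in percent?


5.30%

Cr2O3% = 0.321 / 6.06 x 100
Cr2O3% = 5.30%


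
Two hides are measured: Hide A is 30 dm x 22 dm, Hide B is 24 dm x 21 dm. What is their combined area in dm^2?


1164 dm^2


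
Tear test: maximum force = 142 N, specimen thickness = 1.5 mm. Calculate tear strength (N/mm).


Tear strength = force / thickness
Tear = 142 / 1.5 = 94.7 N/mm


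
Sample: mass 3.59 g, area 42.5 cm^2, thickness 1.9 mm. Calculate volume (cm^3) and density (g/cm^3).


Thickness in cm = 1.9 / 10 = 0.19 cm
Volume = 42.5 x 0.19 = 8.075 cm^3
Density = 3.59 / 8.075 = 0.445 g/cm^3


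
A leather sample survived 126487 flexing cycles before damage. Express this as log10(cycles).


log10(126487) = 5.10


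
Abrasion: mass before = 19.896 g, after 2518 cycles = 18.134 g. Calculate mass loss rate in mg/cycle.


Mass loss = 19.896 - 18.134 = 1.762 g
Rate = 1.762 / 2518 x 1000 = 0.700 mg/cycle


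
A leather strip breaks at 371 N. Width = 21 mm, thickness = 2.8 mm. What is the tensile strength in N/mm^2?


Cross-sectional area = 21 x 2.8 = 58.8 mm^2
Tensile strength = 371 / 58.8 = 6.31 N/mm^2


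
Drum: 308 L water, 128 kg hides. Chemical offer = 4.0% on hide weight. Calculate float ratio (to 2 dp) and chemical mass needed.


Float ratio = 308 / 128 = 2.41
Chemical = 128 x 4.0 / 100 = 5.12 kg


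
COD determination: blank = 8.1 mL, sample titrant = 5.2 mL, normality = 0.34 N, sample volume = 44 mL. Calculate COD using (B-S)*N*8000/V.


179.3 mg/L


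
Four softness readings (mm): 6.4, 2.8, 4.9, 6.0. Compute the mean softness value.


Sum = 6.4 + 2.8 + 4.9 + 6.0
Mean = 20.1 / 4 = 5.03 mm


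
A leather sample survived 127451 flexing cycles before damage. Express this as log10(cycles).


log10(127451) = 5.11


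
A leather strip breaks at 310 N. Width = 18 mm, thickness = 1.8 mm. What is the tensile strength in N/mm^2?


Cross-sectional area = 18 x 1.8 = 32.4 mm^2
Tensile strength = 310 / 32.4 = 9.57 N/mm^2


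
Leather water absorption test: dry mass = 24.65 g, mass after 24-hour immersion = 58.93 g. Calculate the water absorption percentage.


139.1%

Water absorbed = 58.93 - 24.65 = 34.28 g
WA% = 34.28 / 24.65 x 100 = 139.1%


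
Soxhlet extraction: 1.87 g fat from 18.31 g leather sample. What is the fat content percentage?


Fat content = 1.87 / 18.31 x 100
Fat = 10.2%


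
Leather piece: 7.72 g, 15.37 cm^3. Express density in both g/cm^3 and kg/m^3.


Density = 7.72 / 15.37 = 0.502 g/cm^3
Convert: 0.502 x 1000 = 502 kg/m^3


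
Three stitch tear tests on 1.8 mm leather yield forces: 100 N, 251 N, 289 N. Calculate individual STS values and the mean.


STS1 = 100 / 1.8 = 55.6 N/mm
STS2 = 251 / 1.8 = 139.4 N/mm
STS3 = 289 / 1.8 = 160.6 N/mm
Mean = (55.6 + 139.4 + 160.6) / 3 = 118.5 N/mm


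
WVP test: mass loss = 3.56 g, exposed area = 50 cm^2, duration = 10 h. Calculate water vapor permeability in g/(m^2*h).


71.20 g/(m^2*h)

WVP = mass_loss / (area x time) x 10000
WVP = 3.56 / (50 x 10) x 10000
WVP = 3.56 / 500 x 10000 = 71.20 g/(m^2*h)


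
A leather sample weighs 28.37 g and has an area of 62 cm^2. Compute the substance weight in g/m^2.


Substance weight = mass / area x 10000
SW = 28.37 / 62 x 10000
SW = 4575.8 g/m^2


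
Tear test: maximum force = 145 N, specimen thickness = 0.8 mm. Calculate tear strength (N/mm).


Tear strength = force / thickness
Tear = 145 / 0.8 = 181.3 N/mm


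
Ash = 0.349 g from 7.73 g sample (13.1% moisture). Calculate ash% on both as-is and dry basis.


As-is ash = 4.51%
Dry-basis ash = 5.20%

As-is ash% = 0.349 / 7.73 x 100 = 4.51%
Dry mass = 7.73 x (100 - 13.1) / 100 = 6.71737 g
Dry-basis ash% = 0.349 / 6.71737 x 100 = 5.20%


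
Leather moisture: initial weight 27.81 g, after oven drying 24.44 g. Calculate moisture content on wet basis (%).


12.1%

Moisture = 27.81 - 24.44 = 3.37 g
MC = 3.37 / 27.81 x 100 = 12.1%


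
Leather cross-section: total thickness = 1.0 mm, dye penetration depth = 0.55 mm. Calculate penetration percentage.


Penetration% = 0.55 / 1.0 x 100
Penetration = 55.0%


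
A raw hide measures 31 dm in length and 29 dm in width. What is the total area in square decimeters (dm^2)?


Area = length x width
Area = 31 x 29 = 899 dm^2


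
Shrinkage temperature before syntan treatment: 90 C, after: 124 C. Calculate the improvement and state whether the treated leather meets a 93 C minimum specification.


Improvement = 34 C
Meets 93 C spec: Yes


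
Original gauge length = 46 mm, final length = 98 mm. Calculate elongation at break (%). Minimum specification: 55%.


Elongation = 113.0%
Meets spec: Yes


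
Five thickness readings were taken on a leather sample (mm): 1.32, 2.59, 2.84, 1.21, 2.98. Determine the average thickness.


Sum = 1.32 + 2.59 + 2.84 + 1.21 + 2.98 = 10.94
Average = 10.94 / 5 = 2.19 mm


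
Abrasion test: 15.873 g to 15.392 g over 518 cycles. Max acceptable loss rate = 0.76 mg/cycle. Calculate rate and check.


Rate = 0.929 mg/cycle
Passes: No


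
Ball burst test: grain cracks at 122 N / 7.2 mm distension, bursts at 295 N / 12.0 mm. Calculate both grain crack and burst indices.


Crack index = 122 / 7.2 = 16.9 N/mm
Burst index = 295 / 12.0 = 24.6 N/mm


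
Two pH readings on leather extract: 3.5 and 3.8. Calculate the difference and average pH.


Difference = |3.5 - 3.8| = 0.3
Average = (3.5 + 3.8) / 2 = 3.65


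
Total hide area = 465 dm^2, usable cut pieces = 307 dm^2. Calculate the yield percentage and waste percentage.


Yield = 307 / 465 x 100 = 66.0%
Waste = 465 - 307 = 158 dm^2
Waste% = 100 - 66.0 = 34.0%


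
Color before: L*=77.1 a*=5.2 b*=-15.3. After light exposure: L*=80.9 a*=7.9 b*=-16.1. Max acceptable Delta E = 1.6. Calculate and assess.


Delta E = 4.73
Passes: No

dL = 3.8, da = 2.7, db = -0.8
dE = sqrt((3.8)^2 + (2.7)^2 + (-0.8)^2) = 4.73
Max = 1.6
Passes: No


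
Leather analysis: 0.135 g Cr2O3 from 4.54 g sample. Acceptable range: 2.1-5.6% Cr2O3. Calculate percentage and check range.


Cr2O3% = 0.135 / 4.54 x 100 = 2.97%
Acceptable range: 2.1 to 5.6%
Within range: Yes


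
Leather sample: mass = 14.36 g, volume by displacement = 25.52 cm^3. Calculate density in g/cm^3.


Density = mass / volume
Density = 14.36 / 25.52 = 0.563 g/cm^3


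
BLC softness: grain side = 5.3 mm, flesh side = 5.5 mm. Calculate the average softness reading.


5.40 mm


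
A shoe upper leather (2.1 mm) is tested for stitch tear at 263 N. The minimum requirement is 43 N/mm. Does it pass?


STS = 125.2 N/mm
Passes: Yes

STS = 263 / 2.1 = 125.2 N/mm
Minimum required: 43 N/mm
Passes: Yes


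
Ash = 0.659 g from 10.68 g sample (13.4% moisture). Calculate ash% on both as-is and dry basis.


As-is ash = 6.17%
Dry-basis ash = 7.13%


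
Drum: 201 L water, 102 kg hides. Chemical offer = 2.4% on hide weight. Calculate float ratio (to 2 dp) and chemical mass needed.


Float ratio = 201 / 102 = 1.97
Chemical = 102 x 2.4 / 100 = 2.448 kg


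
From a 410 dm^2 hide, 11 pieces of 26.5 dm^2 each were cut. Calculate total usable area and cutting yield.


Total usable = 11 x 26.5 = 291.5 dm^2
Yield = 291.5 / 410 x 100 = 71.1%


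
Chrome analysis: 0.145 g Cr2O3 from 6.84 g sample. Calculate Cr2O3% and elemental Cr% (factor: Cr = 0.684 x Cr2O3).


Cr2O3% = 0.145 / 6.84 x 100 = 2.12%
Cr% = 2.12 x 0.684 = 1.45%


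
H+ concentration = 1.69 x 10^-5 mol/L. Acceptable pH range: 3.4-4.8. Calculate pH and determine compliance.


pH = 4.77
Compliant: Yes


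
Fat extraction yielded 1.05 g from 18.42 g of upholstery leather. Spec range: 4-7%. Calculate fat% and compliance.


Fat% = 1.05 / 18.42 x 100 = 5.7%
Spec range: 4-7%
Compliant: Yes


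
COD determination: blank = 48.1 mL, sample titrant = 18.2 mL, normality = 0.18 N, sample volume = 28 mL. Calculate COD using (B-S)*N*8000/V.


COD = (48.1 - 18.2) x 0.18 x 8000 / 28
COD = 29.9 x 0.18 x 8000 / 28
COD = 1537.7 mg/L


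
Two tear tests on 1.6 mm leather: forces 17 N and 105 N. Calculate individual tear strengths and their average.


Tear 1 = 10.6 N/mm
Tear 2 = 65.6 N/mm
Average = 38.1 N/mm

Tear 1 = 17 / 1.6 = 10.6 N/mm
Tear 2 = 105 / 1.6 = 65.6 N/mm
Average = (10.6 + 65.6) / 2 = 38.1 N/mm


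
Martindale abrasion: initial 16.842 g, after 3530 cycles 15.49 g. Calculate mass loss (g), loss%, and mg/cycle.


Loss = 16.842 - 15.49 = 1.352 g
Loss% = 1.352 / 16.842 x 100 = 8.03%
Rate = 1.352 / 3530 x 1000 = 0.383 mg/cycle


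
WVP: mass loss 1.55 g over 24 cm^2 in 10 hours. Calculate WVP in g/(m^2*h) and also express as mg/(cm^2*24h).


WVP = 1.55 / (24 x 10) x 10000 = 64.58 g/(m^2*h)
Mass loss in mg = 1.55 x 1000 = 1550 mg
Per cm^2 per 24h in mg: 1550 x 24 / (24 x 10) = 37200 / 240 = 155.00 mg/(cm^2*24h)


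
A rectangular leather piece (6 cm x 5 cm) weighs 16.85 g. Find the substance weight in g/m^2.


Area = 6 x 5 = 30 cm^2
SW = 16.85 / 30 x 10000 = 5616.7 g/m^2


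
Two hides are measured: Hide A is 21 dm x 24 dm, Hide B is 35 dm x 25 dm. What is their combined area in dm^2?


1379 dm^2

Hide A area = 21 x 24 = 504 dm^2
Hide B area = 35 x 25 = 875 dm^2
Total = 504 + 875 = 1379 dm^2


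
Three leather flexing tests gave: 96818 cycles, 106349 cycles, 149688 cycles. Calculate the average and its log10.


Average = 117618 cycles
log10 = 5.07

Average = (96818 + 106349 + 149688) / 3 = 117618 cycles
log10(117618) = 5.07


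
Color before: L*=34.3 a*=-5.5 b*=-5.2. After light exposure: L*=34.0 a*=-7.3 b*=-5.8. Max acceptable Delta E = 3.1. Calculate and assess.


dL = -0.3, da = -1.8, db = -0.6
dE = sqrt((-0.3)^2 + (-1.8)^2 + (-0.6)^2) = 1.92
Max = 3.1
Passes: Yes


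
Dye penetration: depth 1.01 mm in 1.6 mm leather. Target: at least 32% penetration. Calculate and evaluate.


Penetration = 1.01 / 1.6 x 100 = 63.1%
Target: 32%
Meets target: Yes


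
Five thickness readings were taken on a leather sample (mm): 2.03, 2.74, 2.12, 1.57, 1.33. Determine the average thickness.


1.96 mm


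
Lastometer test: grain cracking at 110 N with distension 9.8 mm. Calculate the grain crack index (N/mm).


11.2 N/mm

Grain crack index = force / distension
Index = 110 / 9.8 = 11.2 N/mm


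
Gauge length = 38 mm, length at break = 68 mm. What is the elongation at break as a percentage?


Extension = 68 - 38 = 30 mm
Elongation = 30 / 38 x 100 = 78.9%


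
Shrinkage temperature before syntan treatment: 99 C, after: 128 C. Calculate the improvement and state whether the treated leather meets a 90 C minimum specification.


Improvement = 128 - 99 = 29 C
Spec check: 128 C >= 90 C? Yes


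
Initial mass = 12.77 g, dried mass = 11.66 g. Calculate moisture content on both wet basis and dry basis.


Wet basis = 8.7%
Dry basis = 9.5%


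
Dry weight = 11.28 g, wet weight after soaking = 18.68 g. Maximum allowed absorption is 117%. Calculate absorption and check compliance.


WA = (18.68 - 11.28) / 11.28 x 100 = 65.6%
Maximum allowed: 117%
Compliant: Yes


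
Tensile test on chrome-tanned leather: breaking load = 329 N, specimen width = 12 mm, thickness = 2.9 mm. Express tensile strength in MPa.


9.45 MPa

Cross-section = 12 x 2.9 = 34.8 mm^2
TS = 329 / 34.8 = 9.45 MPa
(1 N/mm^2 = 1 MPa)


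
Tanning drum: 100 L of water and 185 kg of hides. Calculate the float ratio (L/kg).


Float ratio = water / hide weight
Ratio = 100 / 185 = 0.5


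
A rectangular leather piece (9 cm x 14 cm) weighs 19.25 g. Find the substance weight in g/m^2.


Area = 9 x 14 = 126 cm^2
SW = 19.25 / 126 x 10000 = 1527.8 g/m^2


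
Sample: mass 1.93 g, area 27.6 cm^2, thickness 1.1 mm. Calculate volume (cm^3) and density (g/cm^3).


Thickness in cm = 1.1 / 10 = 0.11 cm
Volume = 27.6 x 0.11 = 3.036 cm^3
Density = 1.93 / 3.036 = 0.636 g/cm^3


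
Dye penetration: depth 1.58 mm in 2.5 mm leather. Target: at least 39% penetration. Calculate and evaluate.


Penetration = 63.2%
Meets target: Yes

Penetration = 1.58 / 2.5 x 100 = 63.2%
Target: 39%
Meets target: Yes


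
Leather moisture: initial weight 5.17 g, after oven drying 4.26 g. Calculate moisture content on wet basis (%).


17.6%

Moisture = 5.17 - 4.26 = 0.91 g
MC = 0.91 / 5.17 x 100 = 17.6%


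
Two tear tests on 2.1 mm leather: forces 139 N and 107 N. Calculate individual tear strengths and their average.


Tear 1 = 139 / 2.1 = 66.2 N/mm
Tear 2 = 107 / 2.1 = 51.0 N/mm
Average = (66.2 + 51.0) / 2 = 58.6 N/mm


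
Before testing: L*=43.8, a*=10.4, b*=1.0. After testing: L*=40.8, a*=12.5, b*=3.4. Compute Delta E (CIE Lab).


Delta E = 4.38

dL = 40.8 - 43.8 = -3.0
da = 12.5 - 10.4 = 2.1
db = 3.4 - 1.0 = 2.4
dE = sqrt((-3.0)^2 + (2.1)^2 + (2.4)^2) = 4.38


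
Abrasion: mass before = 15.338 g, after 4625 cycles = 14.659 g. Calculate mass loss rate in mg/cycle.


Mass loss = 15.338 - 14.659 = 0.679 g
Rate = 0.679 / 4625 x 1000 = 0.147 mg/cycle


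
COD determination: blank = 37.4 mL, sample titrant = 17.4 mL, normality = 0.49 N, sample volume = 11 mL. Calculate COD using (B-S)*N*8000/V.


COD = (37.4 - 17.4) x 0.49 x 8000 / 11
COD = 20.0 x 0.49 x 8000 / 11
COD = 7127.3 mg/L


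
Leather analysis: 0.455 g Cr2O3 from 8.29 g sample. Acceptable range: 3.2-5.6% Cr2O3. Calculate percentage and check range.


Cr2O3% = 0.455 / 8.29 x 100 = 5.49%
Acceptable range: 3.2 to 5.6%
Within range: Yes


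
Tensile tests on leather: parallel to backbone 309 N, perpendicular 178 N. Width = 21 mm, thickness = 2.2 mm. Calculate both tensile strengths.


Area = 21 x 2.2 = 46.2 mm^2
TS (parallel) = 309 / 46.2 = 6.69 N/mm^2
TS (perpendicular) = 178 / 46.2 = 3.85 N/mm^2


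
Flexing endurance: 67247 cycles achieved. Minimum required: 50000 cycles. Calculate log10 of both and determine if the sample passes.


Achieved: log10 = 4.83
Required: log10 = 4.70
Passes: Yes


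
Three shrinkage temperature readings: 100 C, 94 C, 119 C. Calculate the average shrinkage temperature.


Average = (100 + 94 + 119) / 3
Average = 313 / 3 = 104.3 C


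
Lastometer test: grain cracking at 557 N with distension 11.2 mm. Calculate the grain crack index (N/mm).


Grain crack index = force / distension
Index = 557 / 11.2 = 49.7 N/mm


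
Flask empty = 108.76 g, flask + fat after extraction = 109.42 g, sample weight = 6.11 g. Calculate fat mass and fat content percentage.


Fat mass = 109.42 - 108.76 = 0.66 g
Fat% = 0.66 / 6.11 x 100 = 10.8%


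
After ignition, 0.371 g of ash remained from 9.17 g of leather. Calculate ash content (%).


4.05%

Ash% = 0.371 / 9.17 x 100
Ash% = 4.05%


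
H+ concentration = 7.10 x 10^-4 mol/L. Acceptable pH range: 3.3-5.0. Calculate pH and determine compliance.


pH = 3.15
Compliant: No


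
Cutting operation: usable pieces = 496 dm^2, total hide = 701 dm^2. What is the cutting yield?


70.8%

Yield = usable / total x 100
Yield = 496 / 701 x 100 = 70.8%


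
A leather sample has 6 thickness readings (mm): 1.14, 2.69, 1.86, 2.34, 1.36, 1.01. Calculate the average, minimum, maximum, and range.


Average = 1.73 mm
Min = 1.01 mm
Max = 2.69 mm
Range = 1.68 mm

Sum = 10.40
Average = 10.40 / 6 = 1.73 mm
Minimum = 1.01 mm
Maximum = 2.69 mm
Range = 2.69 - 1.01 = 1.68 mm


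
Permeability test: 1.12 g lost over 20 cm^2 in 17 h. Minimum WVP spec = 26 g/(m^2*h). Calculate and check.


WVP = 32.94 g/(m^2*h)
Meets specification: Yes

WVP = 1.12 / (20 x 17) x 10000 = 32.94 g/(m^2*h)
Minimum: 26 g/(m^2*h)
Meets spec: Yes


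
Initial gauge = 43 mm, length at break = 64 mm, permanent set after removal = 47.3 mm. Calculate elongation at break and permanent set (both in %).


Elongation at break = (64 - 43) / 43 x 100 = 48.8%
Permanent set = (47.3 - 43) / 43 x 100 = 10.0%


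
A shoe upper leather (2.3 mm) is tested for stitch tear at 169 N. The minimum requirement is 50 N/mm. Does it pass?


STS = 73.5 N/mm
Passes: Yes

STS = 169 / 2.3 = 73.5 N/mm
Minimum required: 50 N/mm
Passes: Yes


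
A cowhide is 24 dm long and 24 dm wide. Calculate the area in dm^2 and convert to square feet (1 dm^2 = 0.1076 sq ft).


576 dm^2
61.98 sq ft

Area = 24 x 24 = 576 dm^2
Conversion: 576 x 0.1076 = 61.98 sq ft


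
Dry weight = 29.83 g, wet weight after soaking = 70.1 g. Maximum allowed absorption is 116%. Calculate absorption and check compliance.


WA = (70.1 - 29.83) / 29.83 x 100 = 135.0%
Maximum allowed: 116%
Compliant: No


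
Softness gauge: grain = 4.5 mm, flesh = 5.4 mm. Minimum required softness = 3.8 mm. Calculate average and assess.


Average softness = 4.95 mm
Meets requirement: Yes


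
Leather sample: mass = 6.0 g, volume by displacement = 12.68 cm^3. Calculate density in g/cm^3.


Density = mass / volume
Density = 6.0 / 12.68 = 0.473 g/cm^3


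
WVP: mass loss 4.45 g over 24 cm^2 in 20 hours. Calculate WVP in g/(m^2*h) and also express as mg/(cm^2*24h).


WVP = 92.71 g/(m^2*h)
Daily rate = 222.50 mg/(cm^2*24h)

WVP = 4.45 / (24 x 20) x 10000 = 92.71 g/(m^2*h)
Mass loss in mg = 4.45 x 1000 = 4450 mg
Per cm^2 per 24h in mg: 4450 x 24 / (24 x 20) = 106800 / 480 = 222.50 mg/(cm^2*24h)


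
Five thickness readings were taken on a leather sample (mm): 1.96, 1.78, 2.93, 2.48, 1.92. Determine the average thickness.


Sum = 1.96 + 1.78 + 2.93 + 2.48 + 1.92 = 11.07
Average = 11.07 / 5 = 2.21 mm


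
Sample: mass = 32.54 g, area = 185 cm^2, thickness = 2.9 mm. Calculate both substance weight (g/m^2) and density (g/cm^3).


Substance weight = 1758.9 g/m^2
Density = 0.607 g/cm^3

SW = 32.54 / 185 x 10000 = 1758.9 g/m^2
Volume = 185 x 2.9 / 10 = 53.65 cm^3
Density = 32.54 / 53.65 = 0.607 g/cm^3


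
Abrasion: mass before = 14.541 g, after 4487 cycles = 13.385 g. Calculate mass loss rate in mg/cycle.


Mass loss = 14.541 - 13.385 = 1.156 g
Rate = 1.156 / 4487 x 1000 = 0.258 mg/cycle


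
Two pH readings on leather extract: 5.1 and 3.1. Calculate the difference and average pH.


Difference = 2.0
Average pH = 4.10

Difference = |5.1 - 3.1| = 2.0
Average = (5.1 + 3.1) / 2 = 4.10


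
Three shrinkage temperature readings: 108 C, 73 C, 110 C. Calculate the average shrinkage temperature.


Average = (108 + 73 + 110) / 3
Average = 291 / 3 = 97.0 C


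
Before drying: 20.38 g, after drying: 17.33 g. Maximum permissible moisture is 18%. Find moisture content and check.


MC = (20.38 - 17.33) / 20.38 x 100 = 15.0%
Maximum: 18%
Acceptable: Yes


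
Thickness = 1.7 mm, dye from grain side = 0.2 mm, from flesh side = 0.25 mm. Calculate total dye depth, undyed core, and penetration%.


Total dyed = 0.45 mm
Undyed core = 1.25 mm
Penetration = 26.5%

Total dyed = 0.2 + 0.25 = 0.45 mm
Undyed core = 1.7 - 0.45 = 1.25 mm
Penetration = 0.45 / 1.7 x 100 = 26.5%


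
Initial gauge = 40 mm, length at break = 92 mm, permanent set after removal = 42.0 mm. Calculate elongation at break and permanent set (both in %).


Elongation at break = (92 - 40) / 40 x 100 = 130.0%
Permanent set = (42.0 - 40) / 40 x 100 = 5.0%


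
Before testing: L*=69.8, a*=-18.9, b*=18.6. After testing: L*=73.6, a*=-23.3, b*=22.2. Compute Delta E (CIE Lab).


dL = 73.6 - 69.8 = 3.8
da = -23.3 - (-18.9) = -4.4
db = 22.2 - 18.6 = 3.6
dE = sqrt((3.8)^2 + (-4.4)^2 + (3.6)^2) = 6.84


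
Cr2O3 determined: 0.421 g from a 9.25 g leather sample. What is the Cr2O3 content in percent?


4.55%


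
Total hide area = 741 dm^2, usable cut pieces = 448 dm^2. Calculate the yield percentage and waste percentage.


Yield = 60.5%
Waste = 39.5%

Yield = 448 / 741 x 100 = 60.5%
Waste = 741 - 448 = 293 dm^2
Waste% = 100 - 60.5 = 39.5%


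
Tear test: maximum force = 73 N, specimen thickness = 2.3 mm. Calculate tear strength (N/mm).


31.7 N/mm


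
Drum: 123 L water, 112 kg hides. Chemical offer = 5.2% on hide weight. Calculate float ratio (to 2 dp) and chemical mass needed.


Float ratio = 1.10
Chemical needed = 5.824 kg

Float ratio = 123 / 112 = 1.10
Chemical = 112 x 5.2 / 100 = 5.824 kg


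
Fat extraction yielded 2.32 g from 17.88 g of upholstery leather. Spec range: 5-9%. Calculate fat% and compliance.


Fat% = 2.32 / 17.88 x 100 = 13.0%
Spec range: 5-9%
Compliant: No


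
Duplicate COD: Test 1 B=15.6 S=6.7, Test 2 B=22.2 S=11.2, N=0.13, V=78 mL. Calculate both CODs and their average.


COD1 = 118.7 mg/L
COD2 = 146.7 mg/L
Average = 132.7 mg/L

COD1 = (15.6 - 6.7) x 0.13 x 8000 / 78 = 118.7 mg/L
COD2 = (22.2 - 11.2) x 0.13 x 8000 / 78 = 146.7 mg/L
Average = (118.7 + 146.7) / 2 = 132.7 mg/L


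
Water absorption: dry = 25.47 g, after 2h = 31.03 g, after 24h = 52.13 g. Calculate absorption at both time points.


2h absorption = 21.8%
24h absorption = 104.7%

WA (2h) = (31.03 - 25.47) / 25.47 x 100 = 21.8%
WA (24h) = (52.13 - 25.47) / 25.47 x 100 = 104.7%


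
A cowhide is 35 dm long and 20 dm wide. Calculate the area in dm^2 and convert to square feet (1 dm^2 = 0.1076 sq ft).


Area = 35 x 20 = 700 dm^2
Conversion: 700 x 0.1076 = 75.32 sq ft


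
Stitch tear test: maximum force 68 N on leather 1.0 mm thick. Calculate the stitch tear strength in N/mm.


Stitch tear strength = force / thickness
STS = 68 / 1.0 = 68.0 N/mm


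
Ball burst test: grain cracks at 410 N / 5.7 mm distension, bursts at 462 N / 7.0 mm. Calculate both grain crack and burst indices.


Crack index = 71.9 N/mm
Burst index = 66.0 N/mm

Crack index = 410 / 5.7 = 71.9 N/mm
Burst index = 462 / 7.0 = 66.0 N/mm


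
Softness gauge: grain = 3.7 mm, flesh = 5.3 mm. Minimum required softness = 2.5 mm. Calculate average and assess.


Average = (3.7 + 5.3) / 2 = 4.50 mm
Minimum = 2.5 mm
Meets requirement: Yes


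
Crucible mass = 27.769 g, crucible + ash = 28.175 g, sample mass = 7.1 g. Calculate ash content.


Ash mass = 28.175 - 27.769 = 0.406 g
Ash% = 0.406 / 7.1 x 100 = 5.72%


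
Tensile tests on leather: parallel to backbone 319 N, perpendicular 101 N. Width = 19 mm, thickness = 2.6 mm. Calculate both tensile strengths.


Area = 19 x 2.6 = 49.4 mm^2
TS (parallel) = 319 / 49.4 = 6.46 N/mm^2
TS (perpendicular) = 101 / 49.4 = 2.04 N/mm^2


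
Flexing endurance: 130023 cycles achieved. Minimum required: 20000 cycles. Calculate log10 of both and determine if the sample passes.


log10(130023) = 5.11
log10(20000) = 4.30
Passes: Yes


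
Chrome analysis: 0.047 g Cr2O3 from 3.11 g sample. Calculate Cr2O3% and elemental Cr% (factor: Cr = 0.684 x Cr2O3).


Cr2O3 = 1.51%
Cr = 1.03%


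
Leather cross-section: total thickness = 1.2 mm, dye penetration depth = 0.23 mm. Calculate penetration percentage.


Penetration% = 0.23 / 1.2 x 100
Penetration = 19.2%


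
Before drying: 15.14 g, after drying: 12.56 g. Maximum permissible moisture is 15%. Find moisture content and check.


MC = (15.14 - 12.56) / 15.14 x 100 = 17.0%
Maximum: 15%
Acceptable: No


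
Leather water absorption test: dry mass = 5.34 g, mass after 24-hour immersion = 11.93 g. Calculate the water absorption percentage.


123.4%


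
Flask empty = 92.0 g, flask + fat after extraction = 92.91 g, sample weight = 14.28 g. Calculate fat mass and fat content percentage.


Fat mass = 92.91 - 92.0 = 0.91 g
Fat% = 0.91 / 14.28 x 100 = 6.4%


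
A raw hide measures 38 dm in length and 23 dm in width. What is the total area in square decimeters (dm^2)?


Area = length x width
Area = 38 x 23 = 874 dm^2


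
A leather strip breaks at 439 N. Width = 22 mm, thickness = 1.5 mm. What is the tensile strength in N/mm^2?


Cross-sectional area = 22 x 1.5 = 33.0 mm^2
Tensile strength = 439 / 33.0 = 13.30 N/mm^2


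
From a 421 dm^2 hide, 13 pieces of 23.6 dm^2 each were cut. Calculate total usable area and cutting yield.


Usable area = 306.8 dm^2
Yield = 72.9%

Total usable = 13 x 23.6 = 306.8 dm^2
Yield = 306.8 / 421 x 100 = 72.9%


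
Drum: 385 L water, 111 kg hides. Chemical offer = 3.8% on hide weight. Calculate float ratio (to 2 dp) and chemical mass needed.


Float ratio = 385 / 111 = 3.47
Chemical = 111 x 3.8 / 100 = 4.218 kg


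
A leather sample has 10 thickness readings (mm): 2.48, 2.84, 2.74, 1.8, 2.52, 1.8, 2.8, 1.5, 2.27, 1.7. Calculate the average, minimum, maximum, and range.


Average = 2.25 mm
Min = 1.5 mm
Max = 2.84 mm
Range = 1.34 mm


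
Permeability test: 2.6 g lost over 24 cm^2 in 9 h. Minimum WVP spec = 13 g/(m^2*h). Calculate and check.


WVP = 120.37 g/(m^2*h)
Meets specification: Yes

WVP = 2.6 / (24 x 9) x 10000 = 120.37 g/(m^2*h)
Minimum: 13 g/(m^2*h)
Meets spec: Yes


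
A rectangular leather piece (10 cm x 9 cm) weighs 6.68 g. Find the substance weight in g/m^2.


Area = 10 x 9 = 90 cm^2
SW = 6.68 / 90 x 10000 = 742.2 g/m^2


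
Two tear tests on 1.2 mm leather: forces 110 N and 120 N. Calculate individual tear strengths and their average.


Tear 1 = 110 / 1.2 = 91.7 N/mm
Tear 2 = 120 / 1.2 = 100.0 N/mm
Average = (91.7 + 100.0) / 2 = 95.9 N/mm


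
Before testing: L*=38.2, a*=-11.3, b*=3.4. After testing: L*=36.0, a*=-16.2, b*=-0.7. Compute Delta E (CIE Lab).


dL = 36.0 - 38.2 = -2.2
da = -16.2 - (-11.3) = -4.9
db = -0.7 - 3.4 = -4.1
dE = sqrt((-2.2)^2 + (-4.9)^2 + (-4.1)^2) = 6.76


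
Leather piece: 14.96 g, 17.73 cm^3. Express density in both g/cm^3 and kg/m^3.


Density = 14.96 / 17.73 = 0.844 g/cm^3
Convert: 0.844 x 1000 = 844 kg/m^3


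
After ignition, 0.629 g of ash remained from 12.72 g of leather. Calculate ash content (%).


4.94%

Ash% = 0.629 / 12.72 x 100
Ash% = 4.94%


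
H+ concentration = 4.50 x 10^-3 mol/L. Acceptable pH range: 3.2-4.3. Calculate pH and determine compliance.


pH = 2.35
Compliant: No

pH = -log10(4.50 x 10^-3) = 2.35
Range: 3.2 to 4.3
Compliant: No


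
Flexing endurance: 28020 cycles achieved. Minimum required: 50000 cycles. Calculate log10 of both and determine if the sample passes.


log10(28020) = 4.45
log10(50000) = 4.70
Passes: No


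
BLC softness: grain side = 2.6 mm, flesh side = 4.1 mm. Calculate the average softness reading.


Average = (2.6 + 4.1) / 2
Average = 3.35 mm


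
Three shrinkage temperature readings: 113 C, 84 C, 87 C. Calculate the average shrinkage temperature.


94.7 C

Average = (113 + 84 + 87) / 3
Average = 284 / 3 = 94.7 C


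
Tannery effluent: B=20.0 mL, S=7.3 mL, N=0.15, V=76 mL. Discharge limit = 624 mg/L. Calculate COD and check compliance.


COD = 200.5 mg/L
Compliant: Yes


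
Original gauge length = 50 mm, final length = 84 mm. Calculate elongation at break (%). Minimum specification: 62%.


Extension = 84 - 50 = 34 mm
Elongation = 34 / 50 x 100 = 68.0%
Minimum required: 62%
Meets specification: Yes


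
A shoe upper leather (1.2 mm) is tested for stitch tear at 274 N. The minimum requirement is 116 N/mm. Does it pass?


STS = 228.3 N/mm
Passes: Yes

STS = 274 / 1.2 = 228.3 N/mm
Minimum required: 116 N/mm
Passes: Yes


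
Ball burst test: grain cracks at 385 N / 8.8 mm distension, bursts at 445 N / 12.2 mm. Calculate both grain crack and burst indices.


Crack index = 43.8 N/mm
Burst index = 36.5 N/mm
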